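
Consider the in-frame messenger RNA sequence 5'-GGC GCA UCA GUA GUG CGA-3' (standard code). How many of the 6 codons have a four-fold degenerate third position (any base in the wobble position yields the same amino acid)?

Codon 1 GGC (Gly): third position 4-fold.
Codon 2 GCA (Ala): third position 4-fold.
Codon 3 UCA (Ser): third position 4-fold.
Codon 4 GUA (Val): third position 4-fold.
Codon 5 GUG (Val): third position 4-fold.
Codon 6 CGA (Arg): third position 4-fold.
Four-fold degenerate third positions: 6.

6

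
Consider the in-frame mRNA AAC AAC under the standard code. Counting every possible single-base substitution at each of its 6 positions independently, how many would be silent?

2

Codon 1 (AAC, Asn): 1 synonymous substitution.
Codon 2 (AAC, Asn): 1 synonymous substitution.
Total: 1 + 1 = 2.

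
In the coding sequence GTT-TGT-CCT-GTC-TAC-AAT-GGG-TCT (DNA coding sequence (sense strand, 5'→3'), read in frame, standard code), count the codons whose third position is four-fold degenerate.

5

Codon 1 GTT (Val): third position 4-fold.
Codon 2 TGT (Cys): third position 2-fold.
Codon 3 CCT (Pro): third position 4-fold.
Codon 4 GTC (Val): third position 4-fold.
Codon 5 TAC (Tyr): third position 2-fold.
Codon 6 AAT (Asn): third position 2-fold.
Codon 7 GGG (Gly): third position 4-fold.
Codon 8 TCT (Ser): third position 4-fold.
Four-fold degenerate third positions: 5.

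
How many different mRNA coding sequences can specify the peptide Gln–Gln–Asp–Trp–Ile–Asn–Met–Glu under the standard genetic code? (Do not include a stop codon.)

Gln: 2 codons.
Gln: 2 codons.
Asp: 2 codons.
Trp: 1 codon.
Ile: 3 codons.
Asn: 2 codons.
Met: 1 codon.
Glu: 2 codons.
2 × 2 × 2 × 1 × 3 × 2 × 1 × 2 = 96.

96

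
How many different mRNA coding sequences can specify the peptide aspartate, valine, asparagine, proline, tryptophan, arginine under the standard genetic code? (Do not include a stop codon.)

384

Asp: 2 codons.
Val: 4 codons.
Asn: 2 codons.
Pro: 4 codons.
Trp: 1 codon.
Arg: 6 codons.
2 × 4 × 2 × 4 × 1 × 6 = 384.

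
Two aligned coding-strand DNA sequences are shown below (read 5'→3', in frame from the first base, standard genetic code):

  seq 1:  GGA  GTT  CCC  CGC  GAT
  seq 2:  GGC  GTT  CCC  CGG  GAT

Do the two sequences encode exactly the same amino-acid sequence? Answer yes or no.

Codon 1: GGA Gly / GGC Gly — synonymous.
Codon 2: GTT Val / GTT Val — identical.
Codon 3: CCC Pro / CCC Pro — identical.
Codon 4: CGC Arg / CGG Arg — synonymous.
Codon 5: GAT Asp / GAT Asp — identical.
Nonsynonymous differences: 0 → same protein.

yes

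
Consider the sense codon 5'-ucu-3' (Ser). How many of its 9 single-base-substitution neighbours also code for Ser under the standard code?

3

Position 1: none → 0 synonymous.
Position 2: none → 0 synonymous.
Position 3: UCC, UCA, UCG → 3 synonymous.
Total: 0 + 0 + 3 = 3.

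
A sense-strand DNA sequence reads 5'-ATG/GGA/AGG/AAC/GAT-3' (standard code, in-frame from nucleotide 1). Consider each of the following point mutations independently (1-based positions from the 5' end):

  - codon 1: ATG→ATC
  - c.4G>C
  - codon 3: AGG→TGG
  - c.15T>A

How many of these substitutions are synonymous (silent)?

0

Codon 1: ATG (Met) → ATC (Ile) — missense.
Codon 2: GGA (Gly) → CGA (Arg) — missense.
Codon 3: AGG (Arg) → TGG (Trp) — missense.
Codon 5: GAT (Asp) → GAA (Glu) — missense.
Synonymous: 0 of 4.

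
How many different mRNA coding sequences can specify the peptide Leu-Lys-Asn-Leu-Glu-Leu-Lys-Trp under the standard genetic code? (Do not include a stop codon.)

3456

Leu: 6 codons.
Lys: 2 codons.
Asn: 2 codons.
Leu: 6 codons.
Glu: 2 codons.
Leu: 6 codons.
Lys: 2 codons.
Trp: 1 codon.
6 × 2 × 2 × 6 × 2 × 6 × 2 × 1 = 3456.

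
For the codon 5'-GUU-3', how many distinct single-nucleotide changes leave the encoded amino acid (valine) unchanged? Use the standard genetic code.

3

Position 1: none → 0 synonymous.
Position 2: none → 0 synonymous.
Position 3: GUC, GUA, GUG → 3 synonymous.
Total: 0 + 0 + 3 = 3.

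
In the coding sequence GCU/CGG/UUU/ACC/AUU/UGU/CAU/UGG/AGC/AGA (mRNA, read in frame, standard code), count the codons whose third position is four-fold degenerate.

3

Codon 1 GCU (Ala): third position 4-fold.
Codon 2 CGG (Arg): third position 4-fold.
Codon 3 UUU (Phe): third position 2-fold.
Codon 4 ACC (Thr): third position 4-fold.
Codon 5 AUU (Ile): third position 3-fold.
Codon 6 UGU (Cys): third position 2-fold.
Codon 7 CAU (His): third position 2-fold.
Codon 8 UGG (Trp): third position 1-fold.
Codon 9 AGC (Ser): third position 2-fold.
Codon 10 AGA (Arg): third position 2-fold.
Four-fold degenerate third positions: 3.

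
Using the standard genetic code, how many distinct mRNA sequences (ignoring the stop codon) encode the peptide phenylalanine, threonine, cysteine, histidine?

32

Phe: 2 codons.
Thr: 4 codons.
Cys: 2 codons.
His: 2 codons.
2 × 4 × 2 × 2 = 32.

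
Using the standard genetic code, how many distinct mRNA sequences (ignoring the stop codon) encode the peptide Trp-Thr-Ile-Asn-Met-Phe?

Trp: 1 codon.
Thr: 4 codons.
Ile: 3 codons.
Asn: 2 codons.
Met: 1 codon.
Phe: 2 codons.
1 × 4 × 3 × 2 × 1 × 2 = 48.

48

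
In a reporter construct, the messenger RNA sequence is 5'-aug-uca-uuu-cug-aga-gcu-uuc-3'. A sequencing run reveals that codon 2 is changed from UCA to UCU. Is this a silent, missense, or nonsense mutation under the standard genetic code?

Position 6 falls in codon 2: UCA → Ser.
After the substitution the codon is UCU → Ser.
Both encode Ser, so the change is synonymous.

silent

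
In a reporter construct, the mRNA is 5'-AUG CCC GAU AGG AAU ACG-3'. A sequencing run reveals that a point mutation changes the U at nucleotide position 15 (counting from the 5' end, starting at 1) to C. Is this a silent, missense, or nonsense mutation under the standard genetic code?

Position 15 falls in codon 5: AAU → Asn.
After the substitution the codon is AAC → Asn.
Both encode Asn, so the change is synonymous.

silent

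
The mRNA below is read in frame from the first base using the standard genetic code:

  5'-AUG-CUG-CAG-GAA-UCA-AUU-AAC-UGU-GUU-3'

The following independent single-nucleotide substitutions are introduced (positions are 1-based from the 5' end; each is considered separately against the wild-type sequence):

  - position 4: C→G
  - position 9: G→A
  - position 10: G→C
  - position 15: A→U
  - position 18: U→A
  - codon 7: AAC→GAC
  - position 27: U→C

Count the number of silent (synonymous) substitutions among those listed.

4

Codon 2: CUG (Leu) → GUG (Val) — missense.
Codon 3: CAG (Gln) → CAA (Gln) — synonymous.
Codon 4: GAA (Glu) → CAA (Gln) — missense.
Codon 5: UCA (Ser) → UCU (Ser) — synonymous.
Codon 6: AUU (Ile) → AUA (Ile) — synonymous.
Codon 7: AAC (Asn) → GAC (Asp) — missense.
Codon 9: GUU (Val) → GUC (Val) — synonymous.
Synonymous: 4 of 7.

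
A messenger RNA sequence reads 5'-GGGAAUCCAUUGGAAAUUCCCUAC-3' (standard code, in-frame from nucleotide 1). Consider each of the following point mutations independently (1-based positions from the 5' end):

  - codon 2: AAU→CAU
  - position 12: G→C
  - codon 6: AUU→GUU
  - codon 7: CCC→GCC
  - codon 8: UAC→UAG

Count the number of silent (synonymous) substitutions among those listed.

0

Codon 2: AAU (Asn) → CAU (His) — missense.
Codon 4: UUG (Leu) → UUC (Phe) — missense.
Codon 6: AUU (Ile) → GUU (Val) — missense.
Codon 7: CCC (Pro) → GCC (Ala) — missense.
Codon 8: UAC (Tyr) → UAG (Stop) — nonsense.
Synonymous: 0 of 5.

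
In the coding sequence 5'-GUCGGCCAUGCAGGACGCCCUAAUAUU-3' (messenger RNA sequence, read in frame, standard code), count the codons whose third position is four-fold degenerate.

6

Codon 1 GUC (Val): third position 4-fold.
Codon 2 GGC (Gly): third position 4-fold.
Codon 3 CAU (His): third position 2-fold.
Codon 4 GCA (Ala): third position 4-fold.
Codon 5 GGA (Gly): third position 4-fold.
Codon 6 CGC (Arg): third position 4-fold.
Codon 7 CCU (Pro): third position 4-fold.
Codon 8 AAU (Asn): third position 2-fold.
Codon 9 AUU (Ile): third position 3-fold.
Four-fold degenerate third positions: 6.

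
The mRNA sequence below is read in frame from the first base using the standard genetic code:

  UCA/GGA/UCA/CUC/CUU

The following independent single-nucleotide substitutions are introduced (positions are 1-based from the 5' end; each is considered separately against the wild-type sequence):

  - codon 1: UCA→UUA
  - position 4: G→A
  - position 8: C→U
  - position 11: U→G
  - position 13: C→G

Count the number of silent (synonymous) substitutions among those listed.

Codon 1: UCA (Ser) → UUA (Leu) — missense.
Codon 2: GGA (Gly) → AGA (Arg) — missense.
Codon 3: UCA (Ser) → UUA (Leu) — missense.
Codon 4: CUC (Leu) → CGC (Arg) — missense.
Codon 5: CUU (Leu) → GUU (Val) — missense.
Synonymous: 0 of 5.

0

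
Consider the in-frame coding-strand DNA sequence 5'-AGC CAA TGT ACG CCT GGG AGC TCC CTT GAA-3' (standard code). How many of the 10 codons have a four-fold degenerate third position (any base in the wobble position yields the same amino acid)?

Codon 1 AGC (Ser): third position 2-fold.
Codon 2 CAA (Gln): third position 2-fold.
Codon 3 TGT (Cys): third position 2-fold.
Codon 4 ACG (Thr): third position 4-fold.
Codon 5 CCT (Pro): third position 4-fold.
Codon 6 GGG (Gly): third position 4-fold.
Codon 7 AGC (Ser): third position 2-fold.
Codon 8 TCC (Ser): third position 4-fold.
Codon 9 CTT (Leu): third position 4-fold.
Codon 10 GAA (Glu): third position 2-fold.
Four-fold degenerate third positions: 5.

5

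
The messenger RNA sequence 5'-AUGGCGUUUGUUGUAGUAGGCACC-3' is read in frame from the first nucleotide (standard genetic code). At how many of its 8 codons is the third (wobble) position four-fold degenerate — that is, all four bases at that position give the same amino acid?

Codon 1 AUG (Met): third position 1-fold.
Codon 2 GCG (Ala): third position 4-fold.
Codon 3 UUU (Phe): third position 2-fold.
Codon 4 GUU (Val): third position 4-fold.
Codon 5 GUA (Val): third position 4-fold.
Codon 6 GUA (Val): third position 4-fold.
Codon 7 GGC (Gly): third position 4-fold.
Codon 8 ACC (Thr): third position 4-fold.
Four-fold degenerate third positions: 6.

6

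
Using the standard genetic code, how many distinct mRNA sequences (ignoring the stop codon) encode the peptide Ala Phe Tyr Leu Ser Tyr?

Ala: 4 codons.
Phe: 2 codons.
Tyr: 2 codons.
Leu: 6 codons.
Ser: 6 codons.
Tyr: 2 codons.
4 × 2 × 2 × 6 × 6 × 2 = 1152.

1152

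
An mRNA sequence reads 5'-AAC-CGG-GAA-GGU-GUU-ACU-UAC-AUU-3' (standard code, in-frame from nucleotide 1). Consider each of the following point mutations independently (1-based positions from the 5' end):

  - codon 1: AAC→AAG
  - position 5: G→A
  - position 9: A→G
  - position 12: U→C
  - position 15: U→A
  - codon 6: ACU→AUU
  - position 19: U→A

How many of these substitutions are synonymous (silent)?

3

Codon 1: AAC (Asn) → AAG (Lys) — missense.
Codon 2: CGG (Arg) → CAG (Gln) — missense.
Codon 3: GAA (Glu) → GAG (Glu) — synonymous.
Codon 4: GGU (Gly) → GGC (Gly) — synonymous.
Codon 5: GUU (Val) → GUA (Val) — synonymous.
Codon 6: ACU (Thr) → AUU (Ile) — missense.
Codon 7: UAC (Tyr) → AAC (Asn) — missense.
Synonymous: 3 of 7.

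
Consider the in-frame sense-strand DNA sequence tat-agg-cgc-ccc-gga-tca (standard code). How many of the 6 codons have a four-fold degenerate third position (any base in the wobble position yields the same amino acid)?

4

Codon 1 TAT (Tyr): third position 2-fold.
Codon 2 AGG (Arg): third position 2-fold.
Codon 3 CGC (Arg): third position 4-fold.
Codon 4 CCC (Pro): third position 4-fold.
Codon 5 GGA (Gly): third position 4-fold.
Codon 6 TCA (Ser): third position 4-fold.
Four-fold degenerate third positions: 4.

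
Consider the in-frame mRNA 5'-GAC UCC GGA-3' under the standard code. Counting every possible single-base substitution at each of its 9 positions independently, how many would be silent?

Codon 1 (GAC, Asp): 1 synonymous substitution.
Codon 2 (UCC, Ser): 3 synonymous substitutions.
Codon 3 (GGA, Gly): 3 synonymous substitutions.
Total: 1 + 3 + 3 = 7.

7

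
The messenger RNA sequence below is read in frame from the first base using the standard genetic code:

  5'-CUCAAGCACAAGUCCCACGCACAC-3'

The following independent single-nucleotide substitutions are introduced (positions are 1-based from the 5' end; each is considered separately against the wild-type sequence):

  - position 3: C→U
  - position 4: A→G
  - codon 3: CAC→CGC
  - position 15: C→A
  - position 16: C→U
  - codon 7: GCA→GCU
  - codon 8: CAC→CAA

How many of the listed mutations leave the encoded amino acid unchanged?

3

Codon 1: CUC (Leu) → CUU (Leu) — synonymous.
Codon 2: AAG (Lys) → GAG (Glu) — missense.
Codon 3: CAC (His) → CGC (Arg) — missense.
Codon 5: UCC (Ser) → UCA (Ser) — synonymous.
Codon 6: CAC (His) → UAC (Tyr) — missense.
Codon 7: GCA (Ala) → GCU (Ala) — synonymous.
Codon 8: CAC (His) → CAA (Gln) — missense.
Synonymous: 3 of 7.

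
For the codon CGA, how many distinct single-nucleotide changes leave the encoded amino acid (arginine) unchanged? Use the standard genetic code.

4

Position 1: AGA → 1 synonymous.
Position 2: none → 0 synonymous.
Position 3: CGU, CGC, CGG → 3 synonymous.
Total: 1 + 0 + 3 = 4.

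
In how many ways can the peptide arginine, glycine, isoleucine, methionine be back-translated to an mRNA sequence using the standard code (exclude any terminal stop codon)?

72

Arg: 6 codons.
Gly: 4 codons.
Ile: 3 codons.
Met: 1 codon.
6 × 4 × 3 × 1 = 72.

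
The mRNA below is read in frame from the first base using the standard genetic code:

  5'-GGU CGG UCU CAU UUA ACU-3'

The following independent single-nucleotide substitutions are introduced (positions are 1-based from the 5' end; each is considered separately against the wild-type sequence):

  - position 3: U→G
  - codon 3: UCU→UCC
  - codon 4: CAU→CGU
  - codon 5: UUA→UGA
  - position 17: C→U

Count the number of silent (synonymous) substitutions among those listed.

Codon 1: GGU (Gly) → GGG (Gly) — synonymous.
Codon 3: UCU (Ser) → UCC (Ser) — synonymous.
Codon 4: CAU (His) → CGU (Arg) — missense.
Codon 5: UUA (Leu) → UGA (Stop) — nonsense.
Codon 6: ACU (Thr) → AUU (Ile) — missense.
Synonymous: 2 of 5.

2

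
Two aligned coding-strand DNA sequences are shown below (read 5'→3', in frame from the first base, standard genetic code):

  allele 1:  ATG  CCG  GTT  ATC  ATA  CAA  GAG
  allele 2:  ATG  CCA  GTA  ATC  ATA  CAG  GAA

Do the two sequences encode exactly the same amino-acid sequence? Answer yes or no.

yes

Codon 1: ATG Met / ATG Met — identical.
Codon 2: CCG Pro / CCA Pro — synonymous.
Codon 3: GTT Val / GTA Val — synonymous.
Codon 4: ATC Ile / ATC Ile — identical.
Codon 5: ATA Ile / ATA Ile — identical.
Codon 6: CAA Gln / CAG Gln — synonymous.
Codon 7: GAG Glu / GAA Glu — synonymous.
Nonsynonymous differences: 0 → same protein.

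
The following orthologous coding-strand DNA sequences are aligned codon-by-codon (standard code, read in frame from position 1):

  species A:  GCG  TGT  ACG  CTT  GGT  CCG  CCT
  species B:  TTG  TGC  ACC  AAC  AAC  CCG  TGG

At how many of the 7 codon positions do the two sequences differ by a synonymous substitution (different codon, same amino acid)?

2

Codon 1: GCG Ala / TTG Leu — nonsynonymous.
Codon 2: TGT Cys / TGC Cys — synonymous.
Codon 3: ACG Thr / ACC Thr — synonymous.
Codon 4: CTT Leu / AAC Asn — nonsynonymous.
Codon 5: GGT Gly / AAC Asn — nonsynonymous.
Codon 6: CCG Pro / CCG Pro — identical.
Codon 7: CCT Pro / TGG Trp — nonsynonymous.
Synonymous differences: 2.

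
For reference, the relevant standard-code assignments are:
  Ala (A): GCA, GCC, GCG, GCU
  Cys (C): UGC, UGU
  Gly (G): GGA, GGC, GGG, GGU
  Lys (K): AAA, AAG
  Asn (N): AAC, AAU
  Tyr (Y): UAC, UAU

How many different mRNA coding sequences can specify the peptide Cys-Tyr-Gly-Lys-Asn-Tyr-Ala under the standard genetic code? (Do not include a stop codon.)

Cys: 2 codons.
Tyr: 2 codons.
Gly: 4 codons.
Lys: 2 codons.
Asn: 2 codons.
Tyr: 2 codons.
Ala: 4 codons.
2 × 2 × 4 × 2 × 2 × 2 × 4 = 512.

512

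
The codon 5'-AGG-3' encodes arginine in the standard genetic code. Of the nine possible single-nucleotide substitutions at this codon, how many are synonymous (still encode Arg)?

Position 1: CGG → 1 synonymous.
Position 2: none → 0 synonymous.
Position 3: AGA → 1 synonymous.
Total: 1 + 0 + 1 = 2.

2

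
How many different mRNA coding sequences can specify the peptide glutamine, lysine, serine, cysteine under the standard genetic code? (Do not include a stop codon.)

Gln: 2 codons.
Lys: 2 codons.
Ser: 6 codons.
Cys: 2 codons.
2 × 2 × 6 × 2 = 48.

48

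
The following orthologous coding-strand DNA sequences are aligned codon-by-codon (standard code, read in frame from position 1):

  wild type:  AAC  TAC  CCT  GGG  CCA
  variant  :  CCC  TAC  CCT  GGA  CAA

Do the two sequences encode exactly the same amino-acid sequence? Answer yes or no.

Codon 1: AAC Asn / CCC Pro — nonsynonymous.
Codon 2: TAC Tyr / TAC Tyr — identical.
Codon 3: CCT Pro / CCT Pro — identical.
Codon 4: GGG Gly / GGA Gly — synonymous.
Codon 5: CCA Pro / CAA Gln — nonsynonymous.
Nonsynonymous differences: 2 → different protein.

no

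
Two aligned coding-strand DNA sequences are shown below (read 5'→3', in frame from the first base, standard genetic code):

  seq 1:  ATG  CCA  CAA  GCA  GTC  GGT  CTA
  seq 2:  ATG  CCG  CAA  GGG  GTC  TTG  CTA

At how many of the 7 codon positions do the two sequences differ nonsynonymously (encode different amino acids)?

2

Codon 1: ATG Met / ATG Met — identical.
Codon 2: CCA Pro / CCG Pro — synonymous.
Codon 3: CAA Gln / CAA Gln — identical.
Codon 4: GCA Ala / GGG Gly — nonsynonymous.
Codon 5: GTC Val / GTC Val — identical.
Codon 6: GGT Gly / TTG Leu — nonsynonymous.
Codon 7: CTA Leu / CTA Leu — identical.
Nonsynonymous differences: 2.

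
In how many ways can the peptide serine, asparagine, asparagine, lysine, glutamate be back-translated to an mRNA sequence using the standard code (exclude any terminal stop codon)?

Ser: 6 codons.
Asn: 2 codons.
Asn: 2 codons.
Lys: 2 codons.
Glu: 2 codons.
6 × 2 × 2 × 2 × 2 = 96.

96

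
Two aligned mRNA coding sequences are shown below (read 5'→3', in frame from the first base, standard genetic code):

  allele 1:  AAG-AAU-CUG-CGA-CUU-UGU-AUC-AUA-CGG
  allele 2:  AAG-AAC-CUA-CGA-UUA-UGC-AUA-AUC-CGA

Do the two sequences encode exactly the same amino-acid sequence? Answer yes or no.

yes

Codon 1: AAG Lys / AAG Lys — identical.
Codon 2: AAU Asn / AAC Asn — synonymous.
Codon 3: CUG Leu / CUA Leu — synonymous.
Codon 4: CGA Arg / CGA Arg — identical.
Codon 5: CUU Leu / UUA Leu — synonymous.
Codon 6: UGU Cys / UGC Cys — synonymous.
Codon 7: AUC Ile / AUA Ile — synonymous.
Codon 8: AUA Ile / AUC Ile — synonymous.
Codon 9: CGG Arg / CGA Arg — synonymous.
Nonsynonymous differences: 0 → same protein.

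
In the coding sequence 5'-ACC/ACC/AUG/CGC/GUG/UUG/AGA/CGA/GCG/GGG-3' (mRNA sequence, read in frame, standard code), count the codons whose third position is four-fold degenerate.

7

Codon 1 ACC (Thr): third position 4-fold.
Codon 2 ACC (Thr): third position 4-fold.
Codon 3 AUG (Met): third position 1-fold.
Codon 4 CGC (Arg): third position 4-fold.
Codon 5 GUG (Val): third position 4-fold.
Codon 6 UUG (Leu): third position 2-fold.
Codon 7 AGA (Arg): third position 2-fold.
Codon 8 CGA (Arg): third position 4-fold.
Codon 9 GCG (Ala): third position 4-fold.
Codon 10 GGG (Gly): third position 4-fold.
Four-fold degenerate third positions: 7.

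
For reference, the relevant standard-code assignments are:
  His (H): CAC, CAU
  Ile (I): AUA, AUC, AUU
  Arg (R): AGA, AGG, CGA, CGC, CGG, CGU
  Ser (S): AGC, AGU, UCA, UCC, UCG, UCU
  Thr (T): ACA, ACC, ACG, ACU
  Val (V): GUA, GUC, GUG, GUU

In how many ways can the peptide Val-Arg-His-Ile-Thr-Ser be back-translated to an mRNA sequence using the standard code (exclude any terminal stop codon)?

Val: 4 codons.
Arg: 6 codons.
His: 2 codons.
Ile: 3 codons.
Thr: 4 codons.
Ser: 6 codons.
4 × 6 × 2 × 3 × 4 × 6 = 3456.

3456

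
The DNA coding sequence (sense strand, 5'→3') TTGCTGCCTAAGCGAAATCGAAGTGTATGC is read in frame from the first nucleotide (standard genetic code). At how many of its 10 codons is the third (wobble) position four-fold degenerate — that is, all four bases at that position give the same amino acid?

Codon 1 TTG (Leu): third position 2-fold.
Codon 2 CTG (Leu): third position 4-fold.
Codon 3 CCT (Pro): third position 4-fold.
Codon 4 AAG (Lys): third position 2-fold.
Codon 5 CGA (Arg): third position 4-fold.
Codon 6 AAT (Asn): third position 2-fold.
Codon 7 CGA (Arg): third position 4-fold.
Codon 8 AGT (Ser): third position 2-fold.
Codon 9 GTA (Val): third position 4-fold.
Codon 10 TGC (Cys): third position 2-fold.
Four-fold degenerate third positions: 5.

5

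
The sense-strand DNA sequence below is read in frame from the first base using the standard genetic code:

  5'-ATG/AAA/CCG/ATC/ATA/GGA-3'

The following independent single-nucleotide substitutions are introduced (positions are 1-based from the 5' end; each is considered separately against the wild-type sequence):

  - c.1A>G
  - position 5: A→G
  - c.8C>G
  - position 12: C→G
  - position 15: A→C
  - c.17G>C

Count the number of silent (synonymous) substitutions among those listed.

Codon 1: ATG (Met) → GTG (Val) — missense.
Codon 2: AAA (Lys) → AGA (Arg) — missense.
Codon 3: CCG (Pro) → CGG (Arg) — missense.
Codon 4: ATC (Ile) → ATG (Met) — missense.
Codon 5: ATA (Ile) → ATC (Ile) — synonymous.
Codon 6: GGA (Gly) → GCA (Ala) — missense.
Synonymous: 1 of 6.

1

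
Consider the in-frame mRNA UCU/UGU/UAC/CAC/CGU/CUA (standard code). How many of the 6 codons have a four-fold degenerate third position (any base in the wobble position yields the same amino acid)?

Codon 1 UCU (Ser): third position 4-fold.
Codon 2 UGU (Cys): third position 2-fold.
Codon 3 UAC (Tyr): third position 2-fold.
Codon 4 CAC (His): third position 2-fold.
Codon 5 CGU (Arg): third position 4-fold.
Codon 6 CUA (Leu): third position 4-fold.
Four-fold degenerate third positions: 3.

3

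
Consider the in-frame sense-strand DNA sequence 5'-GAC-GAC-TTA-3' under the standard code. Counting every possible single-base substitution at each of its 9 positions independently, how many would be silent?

Codon 1 (GAC, Asp): 1 synonymous substitution.
Codon 2 (GAC, Asp): 1 synonymous substitution.
Codon 3 (TTA, Leu): 2 synonymous substitutions.
Total: 1 + 1 + 2 = 4.

4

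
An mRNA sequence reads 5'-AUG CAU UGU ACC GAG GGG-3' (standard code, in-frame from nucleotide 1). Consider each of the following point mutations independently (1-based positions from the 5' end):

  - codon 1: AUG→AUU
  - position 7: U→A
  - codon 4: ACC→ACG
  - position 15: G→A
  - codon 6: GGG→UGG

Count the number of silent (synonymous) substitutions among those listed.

Codon 1: AUG (Met) → AUU (Ile) — missense.
Codon 3: UGU (Cys) → AGU (Ser) — missense.
Codon 4: ACC (Thr) → ACG (Thr) — synonymous.
Codon 5: GAG (Glu) → GAA (Glu) — synonymous.
Codon 6: GGG (Gly) → UGG (Trp) — missense.
Synonymous: 2 of 5.

2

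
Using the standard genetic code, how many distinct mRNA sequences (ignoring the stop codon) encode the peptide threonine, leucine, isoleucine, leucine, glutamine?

864

Thr: 4 codons.
Leu: 6 codons.
Ile: 3 codons.
Leu: 6 codons.
Gln: 2 codons.
4 × 6 × 3 × 6 × 2 = 864.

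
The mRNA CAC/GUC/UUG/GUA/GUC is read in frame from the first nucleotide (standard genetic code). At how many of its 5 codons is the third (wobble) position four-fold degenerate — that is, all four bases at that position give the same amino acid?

3

Codon 1 CAC (His): third position 2-fold.
Codon 2 GUC (Val): third position 4-fold.
Codon 3 UUG (Leu): third position 2-fold.
Codon 4 GUA (Val): third position 4-fold.
Codon 5 GUC (Val): third position 4-fold.
Four-fold degenerate third positions: 3.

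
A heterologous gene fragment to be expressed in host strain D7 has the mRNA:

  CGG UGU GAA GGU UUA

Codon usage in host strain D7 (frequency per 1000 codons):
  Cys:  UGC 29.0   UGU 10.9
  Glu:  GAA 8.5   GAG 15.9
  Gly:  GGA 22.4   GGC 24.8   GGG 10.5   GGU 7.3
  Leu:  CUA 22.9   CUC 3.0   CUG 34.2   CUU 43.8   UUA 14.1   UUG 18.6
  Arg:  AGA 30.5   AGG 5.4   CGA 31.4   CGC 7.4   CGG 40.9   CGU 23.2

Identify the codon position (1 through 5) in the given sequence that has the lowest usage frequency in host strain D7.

4

Codon 1 CGG (Arg): 40.9 per 1000.
Codon 2 UGU (Cys): 10.9 per 1000.
Codon 3 GAA (Glu): 8.5 per 1000.
Codon 4 GGU (Gly): 7.3 per 1000.
Codon 5 UUA (Leu): 14.1 per 1000.
Lowest frequency is 7.3 at codon 4.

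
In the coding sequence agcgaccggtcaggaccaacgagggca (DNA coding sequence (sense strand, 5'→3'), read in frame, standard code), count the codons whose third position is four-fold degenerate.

6

Codon 1 AGC (Ser): third position 2-fold.
Codon 2 GAC (Asp): third position 2-fold.
Codon 3 CGG (Arg): third position 4-fold.
Codon 4 TCA (Ser): third position 4-fold.
Codon 5 GGA (Gly): third position 4-fold.
Codon 6 CCA (Pro): third position 4-fold.
Codon 7 ACG (Thr): third position 4-fold.
Codon 8 AGG (Arg): third position 2-fold.
Codon 9 GCA (Ala): third position 4-fold.
Four-fold degenerate third positions: 6.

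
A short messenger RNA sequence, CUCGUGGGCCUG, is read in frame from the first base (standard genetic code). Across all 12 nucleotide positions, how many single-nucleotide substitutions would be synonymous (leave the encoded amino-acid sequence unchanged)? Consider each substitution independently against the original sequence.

13

Codon 1 (CUC, Leu): 3 synonymous substitutions.
Codon 2 (GUG, Val): 3 synonymous substitutions.
Codon 3 (GGC, Gly): 3 synonymous substitutions.
Codon 4 (CUG, Leu): 4 synonymous substitutions.
Total: 3 + 3 + 3 + 4 = 13.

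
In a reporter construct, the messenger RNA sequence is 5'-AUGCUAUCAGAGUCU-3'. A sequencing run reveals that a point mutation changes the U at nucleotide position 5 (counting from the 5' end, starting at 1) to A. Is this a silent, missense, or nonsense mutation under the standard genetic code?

Position 5 falls in codon 2: CUA → Leu.
After the substitution the codon is CAA → Gln.
Leu ≠ Gln, so this is a missense mutation.

missense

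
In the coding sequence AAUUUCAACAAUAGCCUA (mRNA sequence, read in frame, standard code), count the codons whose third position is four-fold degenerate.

Codon 1 AAU (Asn): third position 2-fold.
Codon 2 UUC (Phe): third position 2-fold.
Codon 3 AAC (Asn): third position 2-fold.
Codon 4 AAU (Asn): third position 2-fold.
Codon 5 AGC (Ser): third position 2-fold.
Codon 6 CUA (Leu): third position 4-fold.
Four-fold degenerate third positions: 1.

1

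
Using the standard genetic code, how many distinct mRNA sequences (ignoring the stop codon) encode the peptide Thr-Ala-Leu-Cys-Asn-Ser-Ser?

Thr: 4 codons.
Ala: 4 codons.
Leu: 6 codons.
Cys: 2 codons.
Asn: 2 codons.
Ser: 6 codons.
Ser: 6 codons.
4 × 4 × 6 × 2 × 2 × 6 × 6 = 13824.

13824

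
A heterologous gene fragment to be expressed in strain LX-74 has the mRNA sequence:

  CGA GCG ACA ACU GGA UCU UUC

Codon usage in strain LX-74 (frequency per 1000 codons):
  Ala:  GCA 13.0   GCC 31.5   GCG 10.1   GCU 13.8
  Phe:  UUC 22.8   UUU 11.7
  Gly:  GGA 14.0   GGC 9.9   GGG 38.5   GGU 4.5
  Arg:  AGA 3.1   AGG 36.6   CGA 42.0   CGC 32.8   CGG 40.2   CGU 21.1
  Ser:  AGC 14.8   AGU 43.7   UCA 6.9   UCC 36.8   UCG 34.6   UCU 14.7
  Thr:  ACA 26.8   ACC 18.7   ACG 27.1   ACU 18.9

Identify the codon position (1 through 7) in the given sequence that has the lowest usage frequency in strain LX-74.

Codon 1 CGA (Arg): 42.0 per 1000.
Codon 2 GCG (Ala): 10.1 per 1000.
Codon 3 ACA (Thr): 26.8 per 1000.
Codon 4 ACU (Thr): 18.9 per 1000.
Codon 5 GGA (Gly): 14.0 per 1000.
Codon 6 UCU (Ser): 14.7 per 1000.
Codon 7 UUC (Phe): 22.8 per 1000.
Lowest frequency is 10.1 at codon 2.

2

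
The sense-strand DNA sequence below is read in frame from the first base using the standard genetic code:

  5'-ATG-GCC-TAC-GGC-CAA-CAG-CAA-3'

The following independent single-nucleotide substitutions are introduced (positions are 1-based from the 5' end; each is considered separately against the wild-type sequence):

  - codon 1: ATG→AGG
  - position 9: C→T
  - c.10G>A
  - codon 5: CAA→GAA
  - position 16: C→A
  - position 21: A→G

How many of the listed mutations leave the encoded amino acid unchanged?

2

Codon 1: ATG (Met) → AGG (Arg) — missense.
Codon 3: TAC (Tyr) → TAT (Tyr) — synonymous.
Codon 4: GGC (Gly) → AGC (Ser) — missense.
Codon 5: CAA (Gln) → GAA (Glu) — missense.
Codon 6: CAG (Gln) → AAG (Lys) — missense.
Codon 7: CAA (Gln) → CAG (Gln) — synonymous.
Synonymous: 2 of 6.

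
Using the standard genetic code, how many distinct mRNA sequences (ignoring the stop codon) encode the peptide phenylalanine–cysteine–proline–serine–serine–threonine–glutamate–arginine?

Phe: 2 codons.
Cys: 2 codons.
Pro: 4 codons.
Ser: 6 codons.
Ser: 6 codons.
Thr: 4 codons.
Glu: 2 codons.
Arg: 6 codons.
2 × 2 × 4 × 6 × 6 × 4 × 2 × 6 = 27648.

27648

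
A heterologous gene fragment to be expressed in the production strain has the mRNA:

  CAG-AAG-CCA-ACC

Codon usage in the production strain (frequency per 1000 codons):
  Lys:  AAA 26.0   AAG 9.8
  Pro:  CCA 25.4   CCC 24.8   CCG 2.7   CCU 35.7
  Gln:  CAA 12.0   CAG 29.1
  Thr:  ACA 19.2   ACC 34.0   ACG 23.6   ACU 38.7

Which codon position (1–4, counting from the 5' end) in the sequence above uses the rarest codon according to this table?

2

Codon 1 CAG (Gln): 29.1 per 1000.
Codon 2 AAG (Lys): 9.8 per 1000.
Codon 3 CCA (Pro): 25.4 per 1000.
Codon 4 ACC (Thr): 34.0 per 1000.
Lowest frequency is 9.8 at codon 2.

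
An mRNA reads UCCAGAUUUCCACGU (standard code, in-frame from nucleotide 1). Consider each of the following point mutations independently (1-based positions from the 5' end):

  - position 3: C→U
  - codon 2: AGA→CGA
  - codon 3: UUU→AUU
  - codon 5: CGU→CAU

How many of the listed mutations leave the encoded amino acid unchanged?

2

Codon 1: UCC (Ser) → UCU (Ser) — synonymous.
Codon 2: AGA (Arg) → CGA (Arg) — synonymous.
Codon 3: UUU (Phe) → AUU (Ile) — missense.
Codon 5: CGU (Arg) → CAU (His) — missense.
Synonymous: 2 of 4.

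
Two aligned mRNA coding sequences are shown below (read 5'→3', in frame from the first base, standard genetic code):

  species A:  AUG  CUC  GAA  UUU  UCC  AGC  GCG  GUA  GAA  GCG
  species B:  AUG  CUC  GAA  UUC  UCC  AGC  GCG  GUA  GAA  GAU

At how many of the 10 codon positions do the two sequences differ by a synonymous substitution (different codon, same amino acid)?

1

Codon 1: AUG Met / AUG Met — identical.
Codon 2: CUC Leu / CUC Leu — identical.
Codon 3: GAA Glu / GAA Glu — identical.
Codon 4: UUU Phe / UUC Phe — synonymous.
Codon 5: UCC Ser / UCC Ser — identical.
Codon 6: AGC Ser / AGC Ser — identical.
Codon 7: GCG Ala / GCG Ala — identical.
Codon 8: GUA Val / GUA Val — identical.
Codon 9: GAA Glu / GAA Glu — identical.
Codon 10: GCG Ala / GAU Asp — nonsynonymous.
Synonymous differences: 1.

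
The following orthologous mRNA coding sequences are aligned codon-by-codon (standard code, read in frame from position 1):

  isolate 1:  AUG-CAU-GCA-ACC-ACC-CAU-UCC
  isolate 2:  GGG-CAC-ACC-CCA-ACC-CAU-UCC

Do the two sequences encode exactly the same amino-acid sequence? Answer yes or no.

no

Codon 1: AUG Met / GGG Gly — nonsynonymous.
Codon 2: CAU His / CAC His — synonymous.
Codon 3: GCA Ala / ACC Thr — nonsynonymous.
Codon 4: ACC Thr / CCA Pro — nonsynonymous.
Codon 5: ACC Thr / ACC Thr — identical.
Codon 6: CAU His / CAU His — identical.
Codon 7: UCC Ser / UCC Ser — identical.
Nonsynonymous differences: 3 → different protein.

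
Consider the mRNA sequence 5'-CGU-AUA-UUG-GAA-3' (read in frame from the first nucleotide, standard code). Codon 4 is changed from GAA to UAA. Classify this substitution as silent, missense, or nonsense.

nonsense

Position 10 falls in codon 4: GAA → Glu.
After the substitution the codon is UAA → Stop.
The new codon is a stop codon, so this is a nonsense mutation.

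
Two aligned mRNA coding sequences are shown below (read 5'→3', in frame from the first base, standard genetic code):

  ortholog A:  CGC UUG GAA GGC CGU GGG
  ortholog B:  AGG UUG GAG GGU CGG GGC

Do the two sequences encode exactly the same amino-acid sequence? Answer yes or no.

Codon 1: CGC Arg / AGG Arg — synonymous.
Codon 2: UUG Leu / UUG Leu — identical.
Codon 3: GAA Glu / GAG Glu — synonymous.
Codon 4: GGC Gly / GGU Gly — synonymous.
Codon 5: CGU Arg / CGG Arg — synonymous.
Codon 6: GGG Gly / GGC Gly — synonymous.
Nonsynonymous differences: 0 → same protein.

yes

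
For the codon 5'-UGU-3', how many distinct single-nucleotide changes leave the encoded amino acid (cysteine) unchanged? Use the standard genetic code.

Position 1: none → 0 synonymous.
Position 2: none → 0 synonymous.
Position 3: UGC → 1 synonymous.
Total: 0 + 0 + 1 = 1.

1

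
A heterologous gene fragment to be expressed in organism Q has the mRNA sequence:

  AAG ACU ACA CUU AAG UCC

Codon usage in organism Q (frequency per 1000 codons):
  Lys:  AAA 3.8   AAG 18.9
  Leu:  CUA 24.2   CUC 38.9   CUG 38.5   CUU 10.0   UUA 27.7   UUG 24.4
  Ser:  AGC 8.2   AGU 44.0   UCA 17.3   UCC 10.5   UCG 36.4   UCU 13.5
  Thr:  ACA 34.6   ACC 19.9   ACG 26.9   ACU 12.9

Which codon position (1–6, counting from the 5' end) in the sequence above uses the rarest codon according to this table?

4

Codon 1 AAG (Lys): 18.9 per 1000.
Codon 2 ACU (Thr): 12.9 per 1000.
Codon 3 ACA (Thr): 34.6 per 1000.
Codon 4 CUU (Leu): 10.0 per 1000.
Codon 5 AAG (Lys): 18.9 per 1000.
Codon 6 UCC (Ser): 10.5 per 1000.
Lowest frequency is 10.0 at codon 4.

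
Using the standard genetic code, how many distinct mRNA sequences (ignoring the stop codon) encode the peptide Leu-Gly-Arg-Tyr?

288

Leu: 6 codons.
Gly: 4 codons.
Arg: 6 codons.
Tyr: 2 codons.
6 × 4 × 6 × 2 = 288.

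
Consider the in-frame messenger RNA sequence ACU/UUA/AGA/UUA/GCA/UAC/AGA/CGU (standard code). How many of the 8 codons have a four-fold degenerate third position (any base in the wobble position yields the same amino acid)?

Codon 1 ACU (Thr): third position 4-fold.
Codon 2 UUA (Leu): third position 2-fold.
Codon 3 AGA (Arg): third position 2-fold.
Codon 4 UUA (Leu): third position 2-fold.
Codon 5 GCA (Ala): third position 4-fold.
Codon 6 UAC (Tyr): third position 2-fold.
Codon 7 AGA (Arg): third position 2-fold.
Codon 8 CGU (Arg): third position 4-fold.
Four-fold degenerate third positions: 3.

3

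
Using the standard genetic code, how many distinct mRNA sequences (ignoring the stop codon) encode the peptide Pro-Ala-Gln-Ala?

128

Pro: 4 codons.
Ala: 4 codons.
Gln: 2 codons.
Ala: 4 codons.
4 × 4 × 2 × 4 = 128.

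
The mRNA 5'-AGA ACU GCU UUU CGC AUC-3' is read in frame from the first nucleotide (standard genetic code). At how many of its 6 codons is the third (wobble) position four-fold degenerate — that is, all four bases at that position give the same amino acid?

Codon 1 AGA (Arg): third position 2-fold.
Codon 2 ACU (Thr): third position 4-fold.
Codon 3 GCU (Ala): third position 4-fold.
Codon 4 UUU (Phe): third position 2-fold.
Codon 5 CGC (Arg): third position 4-fold.
Codon 6 AUC (Ile): third position 3-fold.
Four-fold degenerate third positions: 3.

3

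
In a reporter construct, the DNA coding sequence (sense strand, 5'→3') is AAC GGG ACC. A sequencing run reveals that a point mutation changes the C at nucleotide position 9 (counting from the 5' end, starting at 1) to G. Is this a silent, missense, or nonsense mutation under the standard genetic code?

Position 9 falls in codon 3: ACC → Thr.
After the substitution the codon is ACG → Thr.
Both encode Thr, so the change is synonymous.

silent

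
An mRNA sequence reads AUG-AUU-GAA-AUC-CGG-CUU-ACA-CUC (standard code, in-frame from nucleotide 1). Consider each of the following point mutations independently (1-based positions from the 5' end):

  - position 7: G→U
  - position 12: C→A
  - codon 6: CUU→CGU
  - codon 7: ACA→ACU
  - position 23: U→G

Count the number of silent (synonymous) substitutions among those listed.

2

Codon 3: GAA (Glu) → UAA (Stop) — nonsense.
Codon 4: AUC (Ile) → AUA (Ile) — synonymous.
Codon 6: CUU (Leu) → CGU (Arg) — missense.
Codon 7: ACA (Thr) → ACU (Thr) — synonymous.
Codon 8: CUC (Leu) → CGC (Arg) — missense.
Synonymous: 2 of 5.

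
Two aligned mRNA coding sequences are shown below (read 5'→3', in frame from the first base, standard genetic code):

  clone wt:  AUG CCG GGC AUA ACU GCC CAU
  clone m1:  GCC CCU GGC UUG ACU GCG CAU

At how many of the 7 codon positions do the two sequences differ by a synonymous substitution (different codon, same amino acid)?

2

Codon 1: AUG Met / GCC Ala — nonsynonymous.
Codon 2: CCG Pro / CCU Pro — synonymous.
Codon 3: GGC Gly / GGC Gly — identical.
Codon 4: AUA Ile / UUG Leu — nonsynonymous.
Codon 5: ACU Thr / ACU Thr — identical.
Codon 6: GCC Ala / GCG Ala — synonymous.
Codon 7: CAU His / CAU His — identical.
Synonymous differences: 2.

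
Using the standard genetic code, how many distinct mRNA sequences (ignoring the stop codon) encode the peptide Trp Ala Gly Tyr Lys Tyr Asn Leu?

Trp: 1 codon.
Ala: 4 codons.
Gly: 4 codons.
Tyr: 2 codons.
Lys: 2 codons.
Tyr: 2 codons.
Asn: 2 codons.
Leu: 6 codons.
1 × 4 × 4 × 2 × 2 × 2 × 2 × 6 = 1536.

1536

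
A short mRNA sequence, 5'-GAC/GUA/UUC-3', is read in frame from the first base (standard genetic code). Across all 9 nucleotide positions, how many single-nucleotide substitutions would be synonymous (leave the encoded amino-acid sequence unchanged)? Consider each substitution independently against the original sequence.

Codon 1 (GAC, Asp): 1 synonymous substitution.
Codon 2 (GUA, Val): 3 synonymous substitutions.
Codon 3 (UUC, Phe): 1 synonymous substitution.
Total: 1 + 3 + 1 = 5.

5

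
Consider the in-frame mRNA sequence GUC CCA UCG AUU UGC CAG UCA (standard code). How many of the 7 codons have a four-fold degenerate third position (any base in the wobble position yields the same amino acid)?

4

Codon 1 GUC (Val): third position 4-fold.
Codon 2 CCA (Pro): third position 4-fold.
Codon 3 UCG (Ser): third position 4-fold.
Codon 4 AUU (Ile): third position 3-fold.
Codon 5 UGC (Cys): third position 2-fold.
Codon 6 CAG (Gln): third position 2-fold.
Codon 7 UCA (Ser): third position 4-fold.
Four-fold degenerate third positions: 4.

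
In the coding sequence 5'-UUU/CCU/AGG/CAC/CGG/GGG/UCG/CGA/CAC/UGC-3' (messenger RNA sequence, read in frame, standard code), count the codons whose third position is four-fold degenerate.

5

Codon 1 UUU (Phe): third position 2-fold.
Codon 2 CCU (Pro): third position 4-fold.
Codon 3 AGG (Arg): third position 2-fold.
Codon 4 CAC (His): third position 2-fold.
Codon 5 CGG (Arg): third position 4-fold.
Codon 6 GGG (Gly): third position 4-fold.
Codon 7 UCG (Ser): third position 4-fold.
Codon 8 CGA (Arg): third position 4-fold.
Codon 9 CAC (His): third position 2-fold.
Codon 10 UGC (Cys): third position 2-fold.
Four-fold degenerate third positions: 5.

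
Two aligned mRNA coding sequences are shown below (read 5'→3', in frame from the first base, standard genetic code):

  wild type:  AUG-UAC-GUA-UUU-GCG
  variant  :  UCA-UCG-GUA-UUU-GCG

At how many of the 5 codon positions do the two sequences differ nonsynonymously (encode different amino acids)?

Codon 1: AUG Met / UCA Ser — nonsynonymous.
Codon 2: UAC Tyr / UCG Ser — nonsynonymous.
Codon 3: GUA Val / GUA Val — identical.
Codon 4: UUU Phe / UUU Phe — identical.
Codon 5: GCG Ala / GCG Ala — identical.
Nonsynonymous differences: 2.

2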